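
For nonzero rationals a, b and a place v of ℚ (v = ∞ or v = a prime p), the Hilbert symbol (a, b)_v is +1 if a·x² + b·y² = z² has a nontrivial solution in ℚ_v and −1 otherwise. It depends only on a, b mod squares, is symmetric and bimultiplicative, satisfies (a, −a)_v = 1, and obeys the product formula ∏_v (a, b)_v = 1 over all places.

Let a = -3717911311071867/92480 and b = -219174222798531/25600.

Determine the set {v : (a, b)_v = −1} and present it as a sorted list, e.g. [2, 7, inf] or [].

[13, 19, 29, inf]

Mod squares: a ≡ -35815, b ≡ -19. Check v ∈ {∞, 2, 3, 5, 7, 11, 13, 17, 19, 29}.
v=2: v_2(a)=-6, v_2(b)=-10; units ≡ 1, 5 (mod 8); ε·ε+αω+βω = 0·0+-6·1+-10·0 ≡ 0  ⇒  (a,b)_2 = +1.
v=3: a=3^2·(≡2), b=3^4·(≡2) mod 3; (2|3)=-1, (2|3)=-1; (−1)^{2·4·1}·(-1)^4·(-1)^2 = +1.
v=7: a=7^4·(≡1), b=7^2·(≡2) mod 7; (1|7)=+1, (2|7)=+1; (−1)^{4·2·3}·(+1)^2·(+1)^4 = +1.
v=5: a=5^-1·(≡3), b=5^-2·(≡1) mod 5; (3|5)=-1, (1|5)=+1; (−1)^{-1·-2·2}·(-1)^-2·(+1)^-1 = +1.
v=19: a=19^1·(≡8), b=19^1·(≡2) mod 19; (8|19)=-1, (2|19)=-1; (−1)^{1·1·9}·(-1)^1·(-1)^1 = -1.
v=11: a=11^0·(≡1), b=11^2·(≡5) mod 11; (1|11)=+1, (5|11)=+1; (−1)^{0·2·5}·(+1)^2·(+1)^0 = +1.
v=29: a=29^3·(≡21), b=29^2·(≡10) mod 29; (21|29)=-1, (10|29)=-1; (−1)^{3·2·14}·(-1)^2·(-1)^3 = -1.
v=∞: -35815 < 0 and -19 < 0  ⇒  (a,b)_∞ = -1.
v=13: a=13^5·(≡9), b=13^4·(≡11) mod 13; (9|13)=+1, (11|13)=-1; (−1)^{5·4·6}·(+1)^4·(-1)^5 = -1.
v=17: a=17^-2·(≡15), b=17^0·(≡9) mod 17; (15|17)=+1, (9|17)=+1; (−1)^{-2·0·8}·(+1)^0·(+1)^-2 = +1.
(-35815, -19 / ℚ) ramifies at {13, 19, 29, ∞}: a division algebra.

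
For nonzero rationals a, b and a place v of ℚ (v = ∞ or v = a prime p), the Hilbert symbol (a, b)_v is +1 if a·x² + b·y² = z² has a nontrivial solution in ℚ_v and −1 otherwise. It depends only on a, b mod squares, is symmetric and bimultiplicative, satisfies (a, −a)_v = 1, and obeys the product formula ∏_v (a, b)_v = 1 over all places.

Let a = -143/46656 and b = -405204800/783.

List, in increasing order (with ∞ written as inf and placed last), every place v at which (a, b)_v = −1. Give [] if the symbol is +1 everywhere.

[29, inf]

(a, b) ≡ (-143, -182091) mod (ℚ^×)²; places V = {2, 3, 5, 7, 11, 13, 23, 29, ∞}.
(a,b)_5: α=0, u≡2; β=2, v≡1 (mod 5); (2|5)=-1, (1|5)=+1; sign (−1)^0·-1^2·+1^0 = +1.
(a,b)_29: α=0, u≡17; β=-1, v≡19 (mod 29); (17|29)=-1, (19|29)=-1; sign (−1)^0·-1^-1·-1^0 = -1.
(a,b)_11: α=1, u≡4; β=2, v≡9 (mod 11); (4|11)=+1, (9|11)=+1; sign (−1)^0·+1^2·+1^1 = +1.
(a,b)_∞: sgn(-143)=−, sgn(-182091)=−, so -1.
(a,b)_2: α=-6, β=6; u≡1, v≡5 (mod 8); ε(u)ε(v)=0·0, αω(v)=-6·1, βω(u)=6·0; sum ≡ 0  ⇒  +1.
(a,b)_3: α=-6, u≡1; β=-3, v≡2 (mod 3); (1|3)=+1, (2|3)=-1; sign (−1)^0·+1^-3·-1^-6 = +1.
(a,b)_23: α=0, u≡13; β=1, v≡9 (mod 23); (13|23)=+1, (9|23)=+1; sign (−1)^0·+1^1·+1^0 = +1.
(a,b)_13: α=1, u≡11; β=1, v≡2 (mod 13); (11|13)=-1, (2|13)=-1; sign (−1)^0·-1^1·-1^1 = +1.
(a,b)_7: α=0, u≡4; β=1, v≡5 (mod 7); (4|7)=+1, (5|7)=-1; sign (−1)^0·+1^1·-1^0 = +1.
|Ram(-143, -182091)| = 2, even; anisotropic at {29, ∞}.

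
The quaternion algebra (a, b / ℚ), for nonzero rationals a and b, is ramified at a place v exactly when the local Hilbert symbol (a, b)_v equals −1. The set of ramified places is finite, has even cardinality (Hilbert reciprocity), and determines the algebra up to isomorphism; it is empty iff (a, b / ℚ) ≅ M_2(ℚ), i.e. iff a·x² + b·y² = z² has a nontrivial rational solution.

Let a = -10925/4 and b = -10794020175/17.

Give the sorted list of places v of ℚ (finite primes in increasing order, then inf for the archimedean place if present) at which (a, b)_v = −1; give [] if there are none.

Mod squares: a ≡ -437, b ≡ -1541679. Check v ∈ {∞, 2, 3, 5, 17, 19, 23, 37, 43}.
v=∞: -437 < 0 and -1541679 < 0  ⇒  (a,b)_∞ = -1.
v=17: a=17^0·(≡10), b=17^-1·(≡13) mod 17; (10|17)=-1, (13|17)=+1; (−1)^{0·-1·8}·(-1)^-1·(+1)^0 = -1.
v=19: a=19^1·(≡13), b=19^1·(≡18) mod 19; (13|19)=-1, (18|19)=-1; (−1)^{1·1·9}·(-1)^1·(-1)^1 = -1.
v=5: a=5^2·(≡2), b=5^2·(≡4) mod 5; (2|5)=-1, (4|5)=+1; (−1)^{2·2·2}·(-1)^2·(+1)^2 = +1.
v=3: a=3^0·(≡1), b=3^3·(≡1) mod 3; (1|3)=+1, (1|3)=+1; (−1)^{0·3·1}·(+1)^3·(+1)^0 = +1.
v=37: a=37^0·(≡16), b=37^1·(≡13) mod 37; (16|37)=+1, (13|37)=-1; (−1)^{0·1·18}·(+1)^1·(-1)^0 = +1.
v=2: v_2(a)=-2, v_2(b)=0; units ≡ 3, 1 (mod 8); ε·ε+αω+βω = 1·0+-2·0+0·1 ≡ 0  ⇒  (a,b)_2 = +1.
v=43: a=43^0·(≡10), b=43^1·(≡10) mod 43; (10|43)=+1, (10|43)=+1; (−1)^{0·1·21}·(+1)^1·(+1)^0 = +1.
v=23: a=23^1·(≡2), b=23^2·(≡17) mod 23; (2|23)=+1, (17|23)=-1; (−1)^{1·2·11}·(+1)^2·(-1)^1 = -1.
(-437, -1541679 / ℚ) ramifies at {17, 19, 23, ∞}: a division algebra.

[17, 19, 23, inf]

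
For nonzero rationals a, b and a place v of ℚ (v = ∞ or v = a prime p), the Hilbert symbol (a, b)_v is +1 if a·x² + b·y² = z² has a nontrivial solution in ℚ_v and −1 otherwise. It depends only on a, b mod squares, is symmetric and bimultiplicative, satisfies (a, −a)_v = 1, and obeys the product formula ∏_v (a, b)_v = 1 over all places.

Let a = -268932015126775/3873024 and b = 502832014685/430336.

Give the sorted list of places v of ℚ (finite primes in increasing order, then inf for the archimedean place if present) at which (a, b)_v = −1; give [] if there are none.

[7, 11]

Mod squares: a ≡ -2431, b ≡ 85085. Check v ∈ {∞, 2, 3, 5, 7, 11, 13, 17, 41, 43}.
v=11: a=11^1·(≡7), b=11^3·(≡7) mod 11; (7|11)=-1, (7|11)=-1; (−1)^{1·3·5}·(-1)^3·(-1)^1 = -1.
v=2: v_2(a)=-8, v_2(b)=-8; units ≡ 1, 5 (mod 8); ε·ε+αω+βω = 0·0+-8·1+-8·0 ≡ 0  ⇒  (a,b)_2 = +1.
v=5: a=5^2·(≡1), b=5^1·(≡2) mod 5; (1|5)=+1, (2|5)=-1; (−1)^{2·1·2}·(+1)^1·(-1)^2 = +1.
v=41: a=41^-2·(≡13), b=41^-2·(≡21) mod 41; (13|41)=-1, (21|41)=+1; (−1)^{-2·-2·20}·(-1)^-2·(+1)^-2 = +1.
v=17: a=17^3·(≡11), b=17^3·(≡7) mod 17; (11|17)=-1, (7|17)=-1; (−1)^{3·3·8}·(-1)^3·(-1)^3 = +1.
v=∞: -2431 < 0 and 85085 > 0  ⇒  (a,b)_∞ = +1.
v=7: a=7^2·(≡5), b=7^1·(≡3) mod 7; (5|7)=-1, (3|7)=-1; (−1)^{2·1·3}·(-1)^1·(-1)^2 = -1.
v=13: a=13^3·(≡5), b=13^3·(≡2) mod 13; (5|13)=-1, (2|13)=-1; (−1)^{3·3·6}·(-1)^3·(-1)^3 = +1.
v=43: a=43^2·(≡5), b=43^0·(≡41) mod 43; (5|43)=-1, (41|43)=+1; (−1)^{2·0·21}·(-1)^0·(+1)^2 = +1.
v=3: a=3^-2·(≡2), b=3^0·(≡2) mod 3; (2|3)=-1, (2|3)=-1; (−1)^{-2·0·1}·(-1)^0·(-1)^-2 = +1.
|Ram(-2431, 85085)| = 2, even; anisotropic at {7, 11}.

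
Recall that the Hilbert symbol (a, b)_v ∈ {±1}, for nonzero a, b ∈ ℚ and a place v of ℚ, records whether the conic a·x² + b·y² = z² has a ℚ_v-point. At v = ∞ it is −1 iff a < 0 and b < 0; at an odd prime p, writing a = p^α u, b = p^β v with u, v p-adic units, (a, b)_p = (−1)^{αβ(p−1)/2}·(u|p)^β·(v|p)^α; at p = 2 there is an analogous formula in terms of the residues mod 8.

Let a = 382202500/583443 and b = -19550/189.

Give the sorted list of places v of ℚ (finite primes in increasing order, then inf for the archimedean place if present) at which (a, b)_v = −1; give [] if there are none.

Mod squares: a ≡ 3, b ≡ -16422. Check v ∈ {∞, 2, 3, 5, 7, 17, 23}.
v=3: a=3^-5·(≡1), b=3^-3·(≡1) mod 3; (1|3)=+1, (1|3)=+1; (−1)^{-5·-3·1}·(+1)^-3·(+1)^-5 = -1.
v=23: a=23^2·(≡12), b=23^1·(≡14) mod 23; (12|23)=+1, (14|23)=-1; (−1)^{2·1·11}·(+1)^1·(-1)^2 = +1.
v=5: a=5^4·(≡3), b=5^2·(≡2) mod 5; (3|5)=-1, (2|5)=-1; (−1)^{4·2·2}·(-1)^2·(-1)^4 = +1.
v=7: a=7^-4·(≡3), b=7^-1·(≡6) mod 7; (3|7)=-1, (6|7)=-1; (−1)^{-4·-1·3}·(-1)^-1·(-1)^-4 = -1.
v=∞: 3 > 0 and -16422 < 0  ⇒  (a,b)_∞ = +1.
v=17: a=17^2·(≡12), b=17^1·(≡3) mod 17; (12|17)=-1, (3|17)=-1; (−1)^{2·1·8}·(-1)^1·(-1)^2 = -1.
v=2: v_2(a)=2, v_2(b)=1; units ≡ 3, 5 (mod 8); ε·ε+αω+βω = 1·0+2·1+1·1 ≡ 1  ⇒  (a,b)_2 = -1.
(3, -16422 / ℚ) ramifies at {2, 3, 7, 17}: a division algebra.

[2, 3, 7, 17]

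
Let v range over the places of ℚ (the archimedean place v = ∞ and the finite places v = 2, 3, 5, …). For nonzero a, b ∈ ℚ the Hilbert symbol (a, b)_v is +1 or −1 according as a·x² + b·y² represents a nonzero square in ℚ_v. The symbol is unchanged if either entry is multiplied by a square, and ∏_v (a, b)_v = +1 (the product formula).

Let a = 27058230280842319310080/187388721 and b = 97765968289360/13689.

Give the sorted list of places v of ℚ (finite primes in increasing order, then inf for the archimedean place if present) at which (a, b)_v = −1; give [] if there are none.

Mod squares: a ≡ 353245, b ≡ 124701490165. Check v ∈ {∞, 2, 3, 5, 7, 13, 29, 31, 37, 43, 47, 53}.
v=2: v_2(a)=8, v_2(b)=4; units ≡ 5, 5 (mod 8); ε·ε+αω+βω = 0·0+8·1+4·1 ≡ 0  ⇒  (a,b)_2 = +1.
v=43: a=43^1·(≡26), b=43^1·(≡40) mod 43; (26|43)=-1, (40|43)=+1; (−1)^{1·1·21}·(-1)^1·(+1)^1 = +1.
v=29: a=29^2·(≡7), b=29^1·(≡28) mod 29; (7|29)=+1, (28|29)=+1; (−1)^{2·1·14}·(+1)^1·(+1)^2 = +1.
v=3: a=3^-8·(≡1), b=3^-4·(≡1) mod 3; (1|3)=+1, (1|3)=+1; (−1)^{-8·-4·1}·(+1)^-4·(+1)^-8 = +1.
v=∞: 353245 > 0 and 124701490165 > 0  ⇒  (a,b)_∞ = +1.
v=5: a=5^1·(≡1), b=5^1·(≡3) mod 5; (1|5)=+1, (3|5)=-1; (−1)^{1·1·2}·(+1)^1·(-1)^1 = -1.
v=13: a=13^-4·(≡12), b=13^-2·(≡11) mod 13; (12|13)=+1, (11|13)=-1; (−1)^{-4·-2·6}·(+1)^-2·(-1)^-4 = +1.
v=7: a=7^6·(≡2), b=7^3·(≡6) mod 7; (2|7)=+1, (6|7)=-1; (−1)^{6·3·3}·(+1)^3·(-1)^6 = +1.
v=53: a=53^1·(≡29), b=53^1·(≡10) mod 53; (29|53)=+1, (10|53)=+1; (−1)^{1·1·26}·(+1)^1·(+1)^1 = +1.
v=47: a=47^2·(≡10), b=47^1·(≡27) mod 47; (10|47)=-1, (27|47)=+1; (−1)^{2·1·23}·(-1)^1·(+1)^2 = -1.
v=37: a=37^2·(≡24), b=37^1·(≡25) mod 37; (24|37)=-1, (25|37)=+1; (−1)^{2·1·18}·(-1)^1·(+1)^2 = -1.
v=31: a=31^1·(≡2), b=31^1·(≡25) mod 31; (2|31)=+1, (25|31)=+1; (−1)^{1·1·15}·(+1)^1·(+1)^1 = -1.
|Ram(353245, 124701490165)| = 4, even; anisotropic at {5, 31, 37, 47}.

[5, 31, 37, 47]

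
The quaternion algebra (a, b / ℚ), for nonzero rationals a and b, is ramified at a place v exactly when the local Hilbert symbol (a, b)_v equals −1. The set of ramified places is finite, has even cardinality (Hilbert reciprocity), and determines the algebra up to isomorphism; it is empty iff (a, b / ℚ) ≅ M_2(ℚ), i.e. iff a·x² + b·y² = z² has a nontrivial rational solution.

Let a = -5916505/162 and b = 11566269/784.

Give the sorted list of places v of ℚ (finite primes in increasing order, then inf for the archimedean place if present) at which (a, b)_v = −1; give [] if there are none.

Mod squares: a ≡ -241490, b ≡ 10621. Check v ∈ {∞, 2, 3, 5, 7, 11, 13, 19, 31, 41, 43}.
v=5: a=5^1·(≡2), b=5^0·(≡1) mod 5; (2|5)=-1, (1|5)=+1; (−1)^{1·0·2}·(-1)^0·(+1)^1 = +1.
v=31: a=31^1·(≡15), b=31^0·(≡5) mod 31; (15|31)=-1, (5|31)=+1; (−1)^{1·0·15}·(-1)^0·(+1)^1 = +1.
v=19: a=19^1·(≡11), b=19^1·(≡2) mod 19; (11|19)=+1, (2|19)=-1; (−1)^{1·1·9}·(+1)^1·(-1)^1 = +1.
v=3: a=3^-4·(≡1), b=3^2·(≡1) mod 3; (1|3)=+1, (1|3)=+1; (−1)^{-4·2·1}·(+1)^2·(+1)^-4 = +1.
v=13: a=13^0·(≡7), b=13^1·(≡8) mod 13; (7|13)=-1, (8|13)=-1; (−1)^{0·1·6}·(-1)^1·(-1)^0 = -1.
v=2: v_2(a)=-1, v_2(b)=-4; units ≡ 7, 5 (mod 8); ε·ε+αω+βω = 1·0+-1·1+-4·0 ≡ 1  ⇒  (a,b)_2 = -1.
v=41: a=41^1·(≡13), b=41^0·(≡1) mod 41; (13|41)=-1, (1|41)=+1; (−1)^{1·0·20}·(-1)^0·(+1)^1 = +1.
v=11: a=11^0·(≡4), b=11^2·(≡7) mod 11; (4|11)=+1, (7|11)=-1; (−1)^{0·2·5}·(+1)^2·(-1)^0 = +1.
v=∞: -241490 < 0 and 10621 > 0  ⇒  (a,b)_∞ = +1.
v=43: a=43^0·(≡35), b=43^1·(≡19) mod 43; (35|43)=+1, (19|43)=-1; (−1)^{0·1·21}·(+1)^1·(-1)^0 = +1.
v=7: a=7^2·(≡5), b=7^-2·(≡4) mod 7; (5|7)=-1, (4|7)=+1; (−1)^{2·-2·3}·(-1)^-2·(+1)^2 = +1.
|Ram(-241490, 10621)| = 2, even; anisotropic at {2, 13}.

[2, 13]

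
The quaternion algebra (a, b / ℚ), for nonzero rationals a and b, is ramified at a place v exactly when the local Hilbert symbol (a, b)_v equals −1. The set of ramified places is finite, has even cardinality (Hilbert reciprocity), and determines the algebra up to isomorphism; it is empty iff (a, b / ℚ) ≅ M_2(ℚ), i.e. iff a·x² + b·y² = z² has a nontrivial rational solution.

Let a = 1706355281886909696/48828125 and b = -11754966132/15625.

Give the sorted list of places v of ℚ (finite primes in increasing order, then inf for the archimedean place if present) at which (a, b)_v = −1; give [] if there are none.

(a, b) ≡ (345, -12597) mod (ℚ^×)²; places V = {2, 3, 5, 7, 13, 17, 19, 23, ∞}.
(a,b)_19: α=2, u≡18; β=1, v≡8 (mod 19); (18|19)=-1, (8|19)=-1; sign (−1)^0·-1^1·-1^2 = -1.
(a,b)_13: α=0, u≡2; β=1, v≡8 (mod 13); (2|13)=-1, (8|13)=-1; sign (−1)^0·-1^1·-1^0 = -1.
(a,b)_17: α=2, u≡5; β=1, v≡6 (mod 17); (5|17)=-1, (6|17)=-1; sign (−1)^0·-1^1·-1^2 = -1.
(a,b)_2: α=8, β=2; u≡1, v≡3 (mod 8); ε(u)ε(v)=0·1, αω(v)=8·1, βω(u)=2·0; sum ≡ 0  ⇒  +1.
(a,b)_5: α=-11, u≡1; β=-6, v≡3 (mod 5); (1|5)=+1, (3|5)=-1; sign (−1)^0·+1^-6·-1^-11 = -1.
(a,b)_23: α=3, u≡15; β=2, v≡14 (mod 23); (15|23)=-1, (14|23)=-1; sign (−1)^0·-1^2·-1^3 = -1.
(a,b)_7: α=4, u≡4; β=2, v≡5 (mod 7); (4|7)=+1, (5|7)=-1; sign (−1)^0·+1^2·-1^4 = +1.
(a,b)_3: α=7, u≡1; β=3, v≡1 (mod 3); (1|3)=+1, (1|3)=+1; sign (−1)^1·+1^3·+1^7 = -1.
(a,b)_∞: sgn(345)=+, sgn(-12597)=−, so +1.
|Ram(345, -12597)| = 6, even; anisotropic at {3, 5, 13, 17, 19, 23}.

[3, 5, 13, 17, 19, 23]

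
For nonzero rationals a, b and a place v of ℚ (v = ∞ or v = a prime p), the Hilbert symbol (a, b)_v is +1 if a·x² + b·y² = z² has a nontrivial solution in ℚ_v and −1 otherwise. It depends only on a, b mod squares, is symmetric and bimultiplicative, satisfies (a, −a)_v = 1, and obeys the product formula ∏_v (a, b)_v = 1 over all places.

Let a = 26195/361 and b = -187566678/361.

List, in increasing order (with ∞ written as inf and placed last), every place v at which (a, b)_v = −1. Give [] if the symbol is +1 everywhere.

[2, 5]

Mod squares: a ≡ 155, b ≡ -13702. Check v ∈ {∞, 2, 3, 5, 13, 17, 19, 31}.
v=3: a=3^0·(≡2), b=3^4·(≡2) mod 3; (2|3)=-1, (2|3)=-1; (−1)^{0·4·1}·(-1)^4·(-1)^0 = +1.
v=2: v_2(a)=0, v_2(b)=1; units ≡ 3, 5 (mod 8); ε·ε+αω+βω = 1·0+0·1+1·1 ≡ 1  ⇒  (a,b)_2 = -1.
v=17: a=17^0·(≡8), b=17^1·(≡10) mod 17; (8|17)=+1, (10|17)=-1; (−1)^{0·1·8}·(+1)^1·(-1)^0 = +1.
v=5: a=5^1·(≡4), b=5^0·(≡2) mod 5; (4|5)=+1, (2|5)=-1; (−1)^{1·0·2}·(+1)^0·(-1)^1 = -1.
v=∞: 155 > 0 and -13702 < 0  ⇒  (a,b)_∞ = +1.
v=19: a=19^-2·(≡13), b=19^-2·(≡11) mod 19; (13|19)=-1, (11|19)=+1; (−1)^{-2·-2·9}·(-1)^-2·(+1)^-2 = +1.
v=31: a=31^1·(≡19), b=31^1·(≡30) mod 31; (19|31)=+1, (30|31)=-1; (−1)^{1·1·15}·(+1)^1·(-1)^1 = +1.
v=13: a=13^2·(≡9), b=13^3·(≡1) mod 13; (9|13)=+1, (1|13)=+1; (−1)^{2·3·6}·(+1)^3·(+1)^2 = +1.
Ram(155, -13702) = {2, 5}; no ℚ_2-point on the conic.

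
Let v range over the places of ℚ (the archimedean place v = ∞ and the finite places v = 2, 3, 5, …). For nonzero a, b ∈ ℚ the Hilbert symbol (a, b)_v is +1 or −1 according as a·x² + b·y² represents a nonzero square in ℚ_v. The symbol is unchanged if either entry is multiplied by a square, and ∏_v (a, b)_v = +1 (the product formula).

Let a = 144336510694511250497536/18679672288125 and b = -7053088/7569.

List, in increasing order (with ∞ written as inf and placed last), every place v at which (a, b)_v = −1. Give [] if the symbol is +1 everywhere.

[23, 29]

Mod squares: a ≡ 1334, b ≡ -322. Check v ∈ {∞, 2, 3, 5, 7, 11, 19, 23, 29, 37, 41}.
v=7: a=7^2·(≡1), b=7^1·(≡5) mod 7; (1|7)=+1, (5|7)=-1; (−1)^{2·1·3}·(+1)^1·(-1)^2 = +1.
v=5: a=5^-4·(≡1), b=5^0·(≡3) mod 5; (1|5)=+1, (3|5)=-1; (−1)^{-4·0·2}·(+1)^0·(-1)^-4 = +1.
v=23: a=23^3·(≡4), b=23^1·(≡13) mod 23; (4|23)=+1, (13|23)=+1; (−1)^{3·1·11}·(+1)^1·(+1)^3 = -1.
v=11: a=11^2·(≡9), b=11^0·(≡2) mod 11; (9|11)=+1, (2|11)=-1; (−1)^{2·0·5}·(+1)^0·(-1)^2 = +1.
v=29: a=29^-3·(≡12), b=29^-2·(≡26) mod 29; (12|29)=-1, (26|29)=-1; (−1)^{-3·-2·14}·(-1)^-2·(-1)^-3 = -1.
v=2: v_2(a)=13, v_2(b)=5; units ≡ 3, 7 (mod 8); ε·ε+αω+βω = 1·1+13·0+5·1 ≡ 0  ⇒  (a,b)_2 = +1.
v=37: a=37^4·(≡17), b=37^2·(≡26) mod 37; (17|37)=-1, (26|37)=+1; (−1)^{4·2·18}·(-1)^2·(+1)^4 = +1.
v=41: a=41^-2·(≡3), b=41^0·(≡27) mod 41; (3|41)=-1, (27|41)=-1; (−1)^{-2·0·20}·(-1)^0·(-1)^-2 = +1.
v=∞: 1334 > 0 and -322 < 0  ⇒  (a,b)_∞ = +1.
v=19: a=19^4·(≡5), b=19^0·(≡5) mod 19; (5|19)=+1, (5|19)=+1; (−1)^{4·0·9}·(+1)^0·(+1)^4 = +1.
v=3: a=3^-6·(≡2), b=3^-2·(≡2) mod 3; (2|3)=-1, (2|3)=-1; (−1)^{-6·-2·1}·(-1)^-2·(-1)^-6 = +1.
Ram(1334, -322) = {23, 29}; no ℚ_23-point on the conic.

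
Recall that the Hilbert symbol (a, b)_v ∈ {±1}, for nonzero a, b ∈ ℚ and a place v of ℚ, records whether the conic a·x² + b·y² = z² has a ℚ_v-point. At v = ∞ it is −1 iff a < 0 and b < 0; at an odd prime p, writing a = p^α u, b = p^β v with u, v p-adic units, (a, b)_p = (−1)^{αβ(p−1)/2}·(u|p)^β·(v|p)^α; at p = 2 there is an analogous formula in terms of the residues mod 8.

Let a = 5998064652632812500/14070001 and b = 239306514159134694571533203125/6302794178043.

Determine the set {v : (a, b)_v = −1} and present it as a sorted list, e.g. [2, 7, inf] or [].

(a, b) ≡ (3485, 169046895) mod (ℚ^×)²; places V = {2, 3, 5, 11, 13, 17, 19, 23, 29, 31, 37, 41, ∞}.
(a,b)_41: α=1, u≡11; β=1, v≡27 (mod 41); (11|41)=-1, (27|41)=-1; sign (−1)^0·-1^1·-1^1 = +1.
(a,b)_17: α=1, u≡1; β=1, v≡14 (mod 17); (1|17)=+1, (14|17)=-1; sign (−1)^0·+1^1·-1^1 = -1.
(a,b)_37: α=2, u≡16; β=3, v≡34 (mod 37); (16|37)=+1, (34|37)=+1; sign (−1)^0·+1^3·+1^2 = +1.
(a,b)_∞: sgn(3485)=+, sgn(169046895)=+, so +1.
(a,b)_2: α=2, β=0; u≡5, v≡7 (mod 8); ε(u)ε(v)=0·1, αω(v)=2·0, βω(u)=0·1; sum ≡ 0  ⇒  +1.
(a,b)_29: α=0, u≡5; β=2, v≡17 (mod 29); (5|29)=+1, (17|29)=-1; sign (−1)^0·+1^2·-1^0 = +1.
(a,b)_3: α=2, u≡2; β=-5, v≡1 (mod 3); (2|3)=-1, (1|3)=+1; sign (−1)^0·-1^-5·+1^2 = -1.
(a,b)_23: α=2, u≡12; β=3, v≡9 (mod 23); (12|23)=+1, (9|23)=+1; sign (−1)^0·+1^3·+1^2 = +1.
(a,b)_13: α=2, u≡10; β=4, v≡10 (mod 13); (10|13)=+1, (10|13)=+1; sign (−1)^0·+1^4·+1^2 = +1.
(a,b)_5: α=9, u≡3; β=13, v≡1 (mod 5); (3|5)=-1, (1|5)=+1; sign (−1)^0·-1^13·+1^9 = -1.
(a,b)_31: α=-2, u≡30; β=0, v≡7 (mod 31); (30|31)=-1, (7|31)=+1; sign (−1)^0·-1^0·+1^-2 = +1.
(a,b)_19: α=0, u≡13; β=1, v≡14 (mod 19); (13|19)=-1, (14|19)=-1; sign (−1)^0·-1^1·-1^0 = -1.
(a,b)_11: α=-4, u≡1; β=-10, v≡2 (mod 11); (1|11)=+1, (2|11)=-1; sign (−1)^0·+1^-10·-1^-4 = +1.
|Ram(3485, 169046895)| = 4, even; anisotropic at {3, 5, 17, 19}.

[3, 5, 17, 19]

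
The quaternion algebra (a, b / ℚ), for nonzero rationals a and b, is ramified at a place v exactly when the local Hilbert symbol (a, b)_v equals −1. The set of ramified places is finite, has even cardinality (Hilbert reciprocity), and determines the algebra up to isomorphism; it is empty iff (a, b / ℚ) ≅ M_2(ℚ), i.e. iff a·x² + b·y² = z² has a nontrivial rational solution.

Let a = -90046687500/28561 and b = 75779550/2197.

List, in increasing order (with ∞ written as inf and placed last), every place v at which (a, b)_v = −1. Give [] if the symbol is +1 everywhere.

[2, 11]

Mod squares: a ≡ -3, b ≡ 6006. Check v ∈ {∞, 2, 3, 5, 7, 11, 13}.
v=5: a=5^6·(≡2), b=5^2·(≡1) mod 5; (2|5)=-1, (1|5)=+1; (−1)^{6·2·2}·(-1)^2·(+1)^6 = +1.
v=7: a=7^2·(≡2), b=7^1·(≡4) mod 7; (2|7)=+1, (4|7)=+1; (−1)^{2·1·3}·(+1)^1·(+1)^2 = +1.
v=2: v_2(a)=2, v_2(b)=1; units ≡ 5, 3 (mod 8); ε·ε+αω+βω = 0·1+2·1+1·1 ≡ 1  ⇒  (a,b)_2 = -1.
v=13: a=13^-4·(≡10), b=13^-3·(≡2) mod 13; (10|13)=+1, (2|13)=-1; (−1)^{-4·-3·6}·(+1)^-3·(-1)^-4 = +1.
v=∞: -3 < 0 and 6006 > 0  ⇒  (a,b)_∞ = +1.
v=11: a=11^2·(≡2), b=11^1·(≡10) mod 11; (2|11)=-1, (10|11)=-1; (−1)^{2·1·5}·(-1)^1·(-1)^2 = -1.
v=3: a=3^5·(≡2), b=3^9·(≡1) mod 3; (2|3)=-1, (1|3)=+1; (−1)^{5·9·1}·(-1)^9·(+1)^5 = +1.
(-3, 6006 / ℚ) ramifies at {2, 11}: a division algebra.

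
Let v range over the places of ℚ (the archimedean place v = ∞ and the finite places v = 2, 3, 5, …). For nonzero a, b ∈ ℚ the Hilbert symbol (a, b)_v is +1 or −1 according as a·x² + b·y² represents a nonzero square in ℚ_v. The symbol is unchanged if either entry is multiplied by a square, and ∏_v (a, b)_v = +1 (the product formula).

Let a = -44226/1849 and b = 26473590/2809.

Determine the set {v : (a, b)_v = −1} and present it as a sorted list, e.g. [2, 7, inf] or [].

[7, 13]

(a, b) ≡ (-546, 24310) mod (ℚ^×)²; places V = {2, 3, 5, 7, 11, 13, 17, 43, 53, ∞}.
(a,b)_3: α=5, u≡1; β=2, v≡1 (mod 3); (1|3)=+1, (1|3)=+1; sign (−1)^0·+1^2·+1^5 = +1.
(a,b)_13: α=1, u≡10; β=1, v≡6 (mod 13); (10|13)=+1, (6|13)=-1; sign (−1)^0·+1^1·-1^1 = -1.
(a,b)_7: α=1, u≡3; β=0, v≡5 (mod 7); (3|7)=-1, (5|7)=-1; sign (−1)^0·-1^0·-1^1 = -1.
(a,b)_2: α=1, β=1; u≡7, v≡3 (mod 8); ε(u)ε(v)=1·1, αω(v)=1·1, βω(u)=1·0; sum ≡ 0  ⇒  +1.
(a,b)_5: α=0, u≡1; β=1, v≡2 (mod 5); (1|5)=+1, (2|5)=-1; sign (−1)^0·+1^1·-1^0 = +1.
(a,b)_11: α=0, u≡5; β=3, v≡6 (mod 11); (5|11)=+1, (6|11)=-1; sign (−1)^0·+1^3·-1^0 = +1.
(a,b)_17: α=0, u≡15; β=1, v≡9 (mod 17); (15|17)=+1, (9|17)=+1; sign (−1)^0·+1^1·+1^0 = +1.
(a,b)_53: α=0, u≡4; β=-2, v≡37 (mod 53); (4|53)=+1, (37|53)=+1; sign (−1)^0·+1^-2·+1^0 = +1.
(a,b)_∞: sgn(-546)=−, sgn(24310)=+, so +1.
(a,b)_43: α=-2, u≡21; β=0, v≡15 (mod 43); (21|43)=+1, (15|43)=+1; sign (−1)^0·+1^0·+1^-2 = +1.
Ram(-546, 24310) = {7, 13}; no ℚ_7-point on the conic.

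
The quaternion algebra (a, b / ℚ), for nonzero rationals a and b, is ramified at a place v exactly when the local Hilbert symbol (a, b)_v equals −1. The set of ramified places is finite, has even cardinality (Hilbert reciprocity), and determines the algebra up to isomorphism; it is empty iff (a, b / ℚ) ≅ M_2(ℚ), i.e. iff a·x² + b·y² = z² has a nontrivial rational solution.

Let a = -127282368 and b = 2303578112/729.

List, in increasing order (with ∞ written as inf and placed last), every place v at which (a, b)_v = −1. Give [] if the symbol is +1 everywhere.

Mod squares: a ≡ -1988787, b ≡ 562397. Check v ∈ {∞, 2, 3, 11, 19, 23, 29, 37, 41, 43}.
v=43: a=43^0·(≡40), b=43^1·(≡26) mod 43; (40|43)=+1, (26|43)=-1; (−1)^{0·1·21}·(+1)^1·(-1)^0 = +1.
v=23: a=23^1·(≡14), b=23^0·(≡3) mod 23; (14|23)=-1, (3|23)=+1; (−1)^{1·0·11}·(-1)^0·(+1)^1 = +1.
v=41: a=41^1·(≡31), b=41^1·(≡33) mod 41; (31|41)=+1, (33|41)=+1; (−1)^{1·1·20}·(+1)^1·(+1)^1 = +1.
v=29: a=29^0·(≡24), b=29^1·(≡15) mod 29; (24|29)=+1, (15|29)=-1; (−1)^{0·1·14}·(+1)^1·(-1)^0 = +1.
v=2: v_2(a)=6, v_2(b)=12; units ≡ 5, 5 (mod 8); ε·ε+αω+βω = 0·0+6·1+12·1 ≡ 0  ⇒  (a,b)_2 = +1.
v=19: a=19^1·(≡5), b=19^0·(≡17) mod 19; (5|19)=+1, (17|19)=+1; (−1)^{1·0·9}·(+1)^0·(+1)^1 = +1.
v=37: a=37^1·(≡11), b=37^0·(≡34) mod 37; (11|37)=+1, (34|37)=+1; (−1)^{1·0·18}·(+1)^0·(+1)^1 = +1.
v=11: a=11^0·(≡7), b=11^1·(≡6) mod 11; (7|11)=-1, (6|11)=-1; (−1)^{0·1·5}·(-1)^1·(-1)^0 = -1.
v=3: a=3^1·(≡2), b=3^-6·(≡2) mod 3; (2|3)=-1, (2|3)=-1; (−1)^{1·-6·1}·(-1)^-6·(-1)^1 = -1.
v=∞: -1988787 < 0 and 562397 > 0  ⇒  (a,b)_∞ = +1.
Ram(-1988787, 562397) = {3, 11}; no ℚ_3-point on the conic.

[3, 11]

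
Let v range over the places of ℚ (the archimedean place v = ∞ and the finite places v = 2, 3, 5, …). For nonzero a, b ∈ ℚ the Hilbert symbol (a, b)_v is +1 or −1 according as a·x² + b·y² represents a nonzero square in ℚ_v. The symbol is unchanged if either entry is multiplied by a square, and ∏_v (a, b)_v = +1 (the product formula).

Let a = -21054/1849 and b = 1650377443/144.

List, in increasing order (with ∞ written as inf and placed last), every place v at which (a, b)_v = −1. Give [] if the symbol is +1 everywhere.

(a, b) ≡ (-174, 667) mod (ℚ^×)²; places V = {2, 3, 11, 13, 23, 29, 43, ∞}.
(a,b)_13: α=0, u≡2; β=2, v≡12 (mod 13); (2|13)=-1, (12|13)=+1; sign (−1)^0·-1^2·+1^0 = +1.
(a,b)_11: α=2, u≡2; β=4, v≡6 (mod 11); (2|11)=-1, (6|11)=-1; sign (−1)^0·-1^4·-1^2 = +1.
(a,b)_29: α=1, u≡25; β=1, v≡4 (mod 29); (25|29)=+1, (4|29)=+1; sign (−1)^0·+1^1·+1^1 = +1.
(a,b)_2: α=1, β=-4; u≡1, v≡3 (mod 8); ε(u)ε(v)=0·1, αω(v)=1·1, βω(u)=-4·0; sum ≡ 1  ⇒  -1.
(a,b)_43: α=-2, u≡16; β=0, v≡28 (mod 43); (16|43)=+1, (28|43)=-1; sign (−1)^0·+1^0·-1^-2 = +1.
(a,b)_∞: sgn(-174)=−, sgn(667)=+, so +1.
(a,b)_23: α=0, u≡22; β=1, v≡12 (mod 23); (22|23)=-1, (12|23)=+1; sign (−1)^0·-1^1·+1^0 = -1.
(a,b)_3: α=1, u≡2; β=-2, v≡1 (mod 3); (2|3)=-1, (1|3)=+1; sign (−1)^0·-1^-2·+1^1 = +1.
Ram(-174, 667) = {2, 23}; no ℚ_2-point on the conic.

[2, 23]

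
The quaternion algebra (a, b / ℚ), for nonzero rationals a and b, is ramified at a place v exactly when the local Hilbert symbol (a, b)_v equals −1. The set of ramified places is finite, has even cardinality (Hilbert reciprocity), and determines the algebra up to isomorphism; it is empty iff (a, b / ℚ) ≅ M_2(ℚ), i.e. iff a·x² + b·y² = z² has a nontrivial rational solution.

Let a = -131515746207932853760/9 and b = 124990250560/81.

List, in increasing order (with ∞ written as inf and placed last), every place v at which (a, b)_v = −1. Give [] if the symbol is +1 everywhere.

Mod squares: a ≡ -190, b ≡ 39856585. Check v ∈ {∞, 2, 3, 5, 7, 17, 19, 23, 29, 37, 43}.
v=19: a=19^1·(≡11), b=19^1·(≡4) mod 19; (11|19)=+1, (4|19)=+1; (−1)^{1·1·9}·(+1)^1·(+1)^1 = -1.
v=7: a=7^4·(≡3), b=7^2·(≡5) mod 7; (3|7)=-1, (5|7)=-1; (−1)^{4·2·3}·(-1)^2·(-1)^4 = +1.
v=3: a=3^-2·(≡2), b=3^-4·(≡1) mod 3; (2|3)=-1, (1|3)=+1; (−1)^{-2·-4·1}·(-1)^-4·(+1)^-2 = +1.
v=2: v_2(a)=9, v_2(b)=6; units ≡ 1, 1 (mod 8); ε·ε+αω+βω = 0·0+9·0+6·0 ≡ 0  ⇒  (a,b)_2 = +1.
v=43: a=43^2·(≡6), b=43^0·(≡17) mod 43; (6|43)=+1, (17|43)=+1; (−1)^{2·0·21}·(+1)^0·(+1)^2 = +1.
v=∞: -190 < 0 and 39856585 > 0  ⇒  (a,b)_∞ = +1.
v=23: a=23^2·(≡5), b=23^1·(≡4) mod 23; (5|23)=-1, (4|23)=+1; (−1)^{2·1·11}·(-1)^1·(+1)^2 = -1.
v=17: a=17^0·(≡3), b=17^1·(≡15) mod 17; (3|17)=-1, (15|17)=+1; (−1)^{0·1·8}·(-1)^1·(+1)^0 = -1.
v=37: a=37^2·(≡19), b=37^1·(≡22) mod 37; (19|37)=-1, (22|37)=-1; (−1)^{2·1·18}·(-1)^1·(-1)^2 = -1.
v=5: a=5^1·(≡2), b=5^1·(≡2) mod 5; (2|5)=-1, (2|5)=-1; (−1)^{1·1·2}·(-1)^1·(-1)^1 = +1.
v=29: a=29^2·(≡20), b=29^1·(≡2) mod 29; (20|29)=+1, (2|29)=-1; (−1)^{2·1·14}·(+1)^1·(-1)^2 = +1.
Ram(-190, 39856585) = {17, 19, 23, 37}; no ℚ_17-point on the conic.

[17, 19, 23, 37]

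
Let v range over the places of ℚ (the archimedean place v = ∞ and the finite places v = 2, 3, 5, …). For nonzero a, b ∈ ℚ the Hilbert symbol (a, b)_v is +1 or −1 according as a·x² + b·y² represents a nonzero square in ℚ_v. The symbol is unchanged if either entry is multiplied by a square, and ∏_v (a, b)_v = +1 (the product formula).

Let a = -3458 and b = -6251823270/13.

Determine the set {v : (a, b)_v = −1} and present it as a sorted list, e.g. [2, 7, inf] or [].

(a, b) ≡ (-3458, -510510) mod (ℚ^×)²; places V = {2, 3, 5, 7, 11, 13, 17, 19, ∞}.
(a,b)_17: α=0, u≡10; β=1, v≡2 (mod 17); (10|17)=-1, (2|17)=+1; sign (−1)^0·-1^1·+1^0 = -1.
(a,b)_5: α=0, u≡2; β=1, v≡2 (mod 5); (2|5)=-1, (2|5)=-1; sign (−1)^0·-1^1·-1^0 = -1.
(a,b)_19: α=1, u≡8; β=2, v≡17 (mod 19); (8|19)=-1, (17|19)=+1; sign (−1)^0·-1^2·+1^1 = +1.
(a,b)_3: α=0, u≡1; β=3, v≡2 (mod 3); (1|3)=+1, (2|3)=-1; sign (−1)^0·+1^3·-1^0 = +1.
(a,b)_2: α=1, β=1; u≡7, v≡1 (mod 8); ε(u)ε(v)=1·0, αω(v)=1·0, βω(u)=1·0; sum ≡ 0  ⇒  +1.
(a,b)_13: α=1, u≡7; β=-1, v≡9 (mod 13); (7|13)=-1, (9|13)=+1; sign (−1)^0·-1^-1·+1^1 = -1.
(a,b)_11: α=0, u≡7; β=1, v≡6 (mod 11); (7|11)=-1, (6|11)=-1; sign (−1)^0·-1^1·-1^0 = -1.
(a,b)_7: α=1, u≡3; β=3, v≡3 (mod 7); (3|7)=-1, (3|7)=-1; sign (−1)^1·-1^3·-1^1 = -1.
(a,b)_∞: sgn(-3458)=−, sgn(-510510)=−, so -1.
(-3458, -510510 / ℚ) ramifies at {5, 7, 11, 13, 17, ∞}: a division algebra.

[5, 7, 11, 13, 17, inf]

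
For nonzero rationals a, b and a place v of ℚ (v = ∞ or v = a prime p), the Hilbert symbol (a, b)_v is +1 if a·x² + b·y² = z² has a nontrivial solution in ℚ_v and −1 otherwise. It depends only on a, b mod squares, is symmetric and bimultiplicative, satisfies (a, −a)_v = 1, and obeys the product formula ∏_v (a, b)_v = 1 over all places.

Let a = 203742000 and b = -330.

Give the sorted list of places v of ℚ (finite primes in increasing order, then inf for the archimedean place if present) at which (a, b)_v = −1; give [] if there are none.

Mod squares: a ≡ 1155, b ≡ -330. Check v ∈ {∞, 2, 3, 5, 7, 11}.
v=∞: 1155 > 0 and -330 < 0  ⇒  (a,b)_∞ = +1.
v=5: a=5^3·(≡1), b=5^1·(≡4) mod 5; (1|5)=+1, (4|5)=+1; (−1)^{3·1·2}·(+1)^1·(+1)^3 = +1.
v=11: a=11^1·(≡2), b=11^1·(≡3) mod 11; (2|11)=-1, (3|11)=+1; (−1)^{1·1·5}·(-1)^1·(+1)^1 = +1.
v=7: a=7^3·(≡1), b=7^0·(≡6) mod 7; (1|7)=+1, (6|7)=-1; (−1)^{3·0·3}·(+1)^0·(-1)^3 = -1.
v=2: v_2(a)=4, v_2(b)=1; units ≡ 3, 3 (mod 8); ε·ε+αω+βω = 1·1+4·1+1·1 ≡ 0  ⇒  (a,b)_2 = +1.
v=3: a=3^3·(≡1), b=3^1·(≡1) mod 3; (1|3)=+1, (1|3)=+1; (−1)^{3·1·1}·(+1)^1·(+1)^3 = -1.
Ram(1155, -330) = {3, 7}; no ℚ_3-point on the conic.

[3, 7]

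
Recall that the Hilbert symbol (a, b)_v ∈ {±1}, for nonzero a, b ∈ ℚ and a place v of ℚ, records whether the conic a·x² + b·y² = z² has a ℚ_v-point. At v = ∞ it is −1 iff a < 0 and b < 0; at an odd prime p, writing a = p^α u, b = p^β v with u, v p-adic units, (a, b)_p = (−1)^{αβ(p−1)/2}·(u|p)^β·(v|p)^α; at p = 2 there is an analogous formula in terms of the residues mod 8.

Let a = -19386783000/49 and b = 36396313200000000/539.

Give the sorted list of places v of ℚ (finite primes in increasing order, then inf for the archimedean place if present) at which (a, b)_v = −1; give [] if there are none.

[2, 5, 13, 23]

(a, b) ≡ (-6630, 253) mod (ℚ^×)²; places V = {2, 3, 5, 7, 11, 13, 17, 19, 23, ∞}.
(a,b)_17: α=1, u≡1; β=2, v≡9 (mod 17); (1|17)=+1, (9|17)=+1; sign (−1)^0·+1^2·+1^1 = +1.
(a,b)_3: α=5, u≡1; β=4, v≡1 (mod 3); (1|3)=+1, (1|3)=+1; sign (−1)^0·+1^4·+1^5 = +1.
(a,b)_5: α=3, u≡4; β=8, v≡3 (mod 5); (4|5)=+1, (3|5)=-1; sign (−1)^0·+1^8·-1^3 = -1.
(a,b)_∞: sgn(-6630)=−, sgn(253)=+, so +1.
(a,b)_7: α=-2, u≡3; β=-2, v≡4 (mod 7); (3|7)=-1, (4|7)=+1; sign (−1)^0·-1^-2·+1^-2 = +1.
(a,b)_19: α=2, u≡4; β=0, v≡1 (mod 19); (4|19)=+1, (1|19)=+1; sign (−1)^0·+1^0·+1^2 = +1.
(a,b)_2: α=3, β=10; u≡5, v≡5 (mod 8); ε(u)ε(v)=0·0, αω(v)=3·1, βω(u)=10·1; sum ≡ 1  ⇒  -1.
(a,b)_11: α=0, u≡4; β=-1, v≡1 (mod 11); (4|11)=+1, (1|11)=+1; sign (−1)^0·+1^-1·+1^0 = +1.
(a,b)_23: α=0, u≡10; β=1, v≡14 (mod 23); (10|23)=-1, (14|23)=-1; sign (−1)^0·-1^1·-1^0 = -1.
(a,b)_13: α=1, u≡10; β=2, v≡7 (mod 13); (10|13)=+1, (7|13)=-1; sign (−1)^0·+1^2·-1^1 = -1.
(-6630, 253 / ℚ) ramifies at {2, 5, 13, 23}: a division algebra.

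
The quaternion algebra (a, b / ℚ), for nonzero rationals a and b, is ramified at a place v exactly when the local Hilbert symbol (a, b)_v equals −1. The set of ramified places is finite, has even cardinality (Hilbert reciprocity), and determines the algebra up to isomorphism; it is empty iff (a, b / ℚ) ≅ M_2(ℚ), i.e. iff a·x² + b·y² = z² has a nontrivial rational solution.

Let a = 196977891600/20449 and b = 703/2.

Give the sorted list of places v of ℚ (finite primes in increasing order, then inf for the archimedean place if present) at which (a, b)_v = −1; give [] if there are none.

Mod squares: a ≡ 189329, b ≡ 1406. Check v ∈ {∞, 2, 3, 5, 7, 11, 13, 17, 19, 37, 43}.
v=19: a=19^0·(≡10), b=19^1·(≡9) mod 19; (10|19)=-1, (9|19)=+1; (−1)^{0·1·9}·(-1)^1·(+1)^0 = -1.
v=43: a=43^1·(≡16), b=43^0·(≡29) mod 43; (16|43)=+1, (29|43)=-1; (−1)^{1·0·21}·(+1)^0·(-1)^1 = -1.
v=37: a=37^1·(≡12), b=37^1·(≡28) mod 37; (12|37)=+1, (28|37)=+1; (−1)^{1·1·18}·(+1)^1·(+1)^1 = +1.
v=17: a=17^3·(≡4), b=17^0·(≡3) mod 17; (4|17)=+1, (3|17)=-1; (−1)^{3·0·8}·(+1)^0·(-1)^3 = -1.
v=11: a=11^-2·(≡7), b=11^0·(≡5) mod 11; (7|11)=-1, (5|11)=+1; (−1)^{-2·0·5}·(-1)^0·(+1)^-2 = +1.
v=∞: 189329 > 0 and 1406 > 0  ⇒  (a,b)_∞ = +1.
v=13: a=13^-2·(≡12), b=13^0·(≡7) mod 13; (12|13)=+1, (7|13)=-1; (−1)^{-2·0·6}·(+1)^0·(-1)^-2 = +1.
v=2: v_2(a)=4, v_2(b)=-1; units ≡ 1, 7 (mod 8); ε·ε+αω+βω = 0·1+4·0+-1·0 ≡ 0  ⇒  (a,b)_2 = +1.
v=7: a=7^1·(≡5), b=7^0·(≡5) mod 7; (5|7)=-1, (5|7)=-1; (−1)^{1·0·3}·(-1)^0·(-1)^1 = -1.
v=5: a=5^2·(≡1), b=5^0·(≡4) mod 5; (1|5)=+1, (4|5)=+1; (−1)^{2·0·2}·(+1)^0·(+1)^2 = +1.
v=3: a=3^2·(≡2), b=3^0·(≡2) mod 3; (2|3)=-1, (2|3)=-1; (−1)^{2·0·1}·(-1)^0·(-1)^2 = +1.
Ram(189329, 1406) = {7, 17, 19, 43}; no ℚ_7-point on the conic.

[7, 17, 19, 43]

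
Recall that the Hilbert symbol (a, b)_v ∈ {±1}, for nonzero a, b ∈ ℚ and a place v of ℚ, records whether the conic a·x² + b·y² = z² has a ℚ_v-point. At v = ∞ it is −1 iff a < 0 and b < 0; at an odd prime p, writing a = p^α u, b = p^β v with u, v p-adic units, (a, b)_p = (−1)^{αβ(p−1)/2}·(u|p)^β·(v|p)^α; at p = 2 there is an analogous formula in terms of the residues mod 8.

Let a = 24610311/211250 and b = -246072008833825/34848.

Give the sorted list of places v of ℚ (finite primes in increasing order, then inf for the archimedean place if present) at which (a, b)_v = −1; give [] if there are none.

[2, 31]

(a, b) ≡ (62, -25346) mod (ℚ^×)²; places V = {2, 3, 5, 11, 13, 19, 23, 29, 31, ∞}.
(a,b)_2: α=-1, β=-5; u≡7, v≡7 (mod 8); ε(u)ε(v)=1·1, αω(v)=-1·0, βω(u)=-5·0; sum ≡ 1  ⇒  -1.
(a,b)_∞: sgn(62)=+, sgn(-25346)=−, so +1.
(a,b)_19: α=0, u≡6; β=1, v≡18 (mod 19); (6|19)=+1, (18|19)=-1; sign (−1)^0·+1^1·-1^0 = +1.
(a,b)_5: α=-4, u≡2; β=2, v≡4 (mod 5); (2|5)=-1, (4|5)=+1; sign (−1)^0·-1^2·+1^-4 = +1.
(a,b)_3: α=8, u≡2; β=-2, v≡1 (mod 3); (2|3)=-1, (1|3)=+1; sign (−1)^0·-1^-2·+1^8 = +1.
(a,b)_11: α=2, u≡2; β=-2, v≡1 (mod 11); (2|11)=-1, (1|11)=+1; sign (−1)^0·-1^-2·+1^2 = +1.
(a,b)_23: α=0, u≡16; β=1, v≡2 (mod 23); (16|23)=+1, (2|23)=+1; sign (−1)^0·+1^1·+1^0 = +1.
(a,b)_13: α=-2, u≡12; β=0, v≡1 (mod 13); (12|13)=+1, (1|13)=+1; sign (−1)^0·+1^0·+1^-2 = +1.
(a,b)_29: α=0, u≡5; β=3, v≡22 (mod 29); (5|29)=+1, (22|29)=+1; sign (−1)^0·+1^3·+1^0 = +1.
(a,b)_31: α=1, u≡4; β=4, v≡26 (mod 31); (4|31)=+1, (26|31)=-1; sign (−1)^0·+1^4·-1^1 = -1.
(62, -25346 / ℚ) ramifies at {2, 31}: a division algebra.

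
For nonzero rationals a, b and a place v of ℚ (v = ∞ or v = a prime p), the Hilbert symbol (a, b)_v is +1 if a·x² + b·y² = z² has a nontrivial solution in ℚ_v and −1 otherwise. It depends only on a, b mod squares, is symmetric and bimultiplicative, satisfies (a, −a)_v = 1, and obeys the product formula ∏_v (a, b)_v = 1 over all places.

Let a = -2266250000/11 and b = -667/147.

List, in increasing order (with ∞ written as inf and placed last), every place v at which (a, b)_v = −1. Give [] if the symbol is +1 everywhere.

[3, inf]

Mod squares: a ≡ -2035, b ≡ -2001. Check v ∈ {∞, 2, 3, 5, 7, 11, 23, 29, 37}.
v=23: a=23^0·(≡9), b=23^1·(≡7) mod 23; (9|23)=+1, (7|23)=-1; (−1)^{0·1·11}·(+1)^1·(-1)^0 = +1.
v=29: a=29^0·(≡6), b=29^1·(≡3) mod 29; (6|29)=+1, (3|29)=-1; (−1)^{0·1·14}·(+1)^1·(-1)^0 = +1.
v=2: v_2(a)=4, v_2(b)=0; units ≡ 5, 7 (mod 8); ε·ε+αω+βω = 0·1+4·0+0·1 ≡ 0  ⇒  (a,b)_2 = +1.
v=7: a=7^2·(≡2), b=7^-2·(≡4) mod 7; (2|7)=+1, (4|7)=+1; (−1)^{2·-2·3}·(+1)^-2·(+1)^2 = +1.
v=5: a=5^7·(≡2), b=5^0·(≡4) mod 5; (2|5)=-1, (4|5)=+1; (−1)^{7·0·2}·(-1)^0·(+1)^7 = +1.
v=∞: -2035 < 0 and -2001 < 0  ⇒  (a,b)_∞ = -1.
v=11: a=11^-1·(≡8), b=11^0·(≡1) mod 11; (8|11)=-1, (1|11)=+1; (−1)^{-1·0·5}·(-1)^0·(+1)^-1 = +1.
v=37: a=37^1·(≡2), b=37^0·(≡1) mod 37; (2|37)=-1, (1|37)=+1; (−1)^{1·0·18}·(-1)^0·(+1)^1 = +1.
v=3: a=3^0·(≡2), b=3^-1·(≡2) mod 3; (2|3)=-1, (2|3)=-1; (−1)^{0·-1·1}·(-1)^-1·(-1)^0 = -1.
(-2035, -2001 / ℚ) ramifies at {3, ∞}: a division algebra.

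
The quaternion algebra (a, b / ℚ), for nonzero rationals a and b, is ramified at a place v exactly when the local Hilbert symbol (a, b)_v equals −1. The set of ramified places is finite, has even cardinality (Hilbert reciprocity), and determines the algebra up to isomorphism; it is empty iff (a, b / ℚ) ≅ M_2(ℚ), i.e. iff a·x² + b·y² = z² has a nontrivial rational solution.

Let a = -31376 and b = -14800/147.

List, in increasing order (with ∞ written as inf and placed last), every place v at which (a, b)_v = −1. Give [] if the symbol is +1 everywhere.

Mod squares: a ≡ -1961, b ≡ -111. Check v ∈ {∞, 2, 3, 5, 7, 37, 53}.
v=5: a=5^0·(≡4), b=5^2·(≡4) mod 5; (4|5)=+1, (4|5)=+1; (−1)^{0·2·2}·(+1)^2·(+1)^0 = +1.
v=2: v_2(a)=4, v_2(b)=4; units ≡ 7, 1 (mod 8); ε·ε+αω+βω = 1·0+4·0+4·0 ≡ 0  ⇒  (a,b)_2 = +1.
v=37: a=37^1·(≡3), b=37^1·(≡30) mod 37; (3|37)=+1, (30|37)=+1; (−1)^{1·1·18}·(+1)^1·(+1)^1 = +1.
v=3: a=3^0·(≡1), b=3^-1·(≡2) mod 3; (1|3)=+1, (2|3)=-1; (−1)^{0·-1·1}·(+1)^-1·(-1)^0 = +1.
v=∞: -1961 < 0 and -111 < 0  ⇒  (a,b)_∞ = -1.
v=53: a=53^1·(≡44), b=53^0·(≡32) mod 53; (44|53)=+1, (32|53)=-1; (−1)^{1·0·26}·(+1)^0·(-1)^1 = -1.
v=7: a=7^0·(≡5), b=7^-2·(≡4) mod 7; (5|7)=-1, (4|7)=+1; (−1)^{0·-2·3}·(-1)^-2·(+1)^0 = +1.
|Ram(-1961, -111)| = 2, even; anisotropic at {53, ∞}.

[53, inf]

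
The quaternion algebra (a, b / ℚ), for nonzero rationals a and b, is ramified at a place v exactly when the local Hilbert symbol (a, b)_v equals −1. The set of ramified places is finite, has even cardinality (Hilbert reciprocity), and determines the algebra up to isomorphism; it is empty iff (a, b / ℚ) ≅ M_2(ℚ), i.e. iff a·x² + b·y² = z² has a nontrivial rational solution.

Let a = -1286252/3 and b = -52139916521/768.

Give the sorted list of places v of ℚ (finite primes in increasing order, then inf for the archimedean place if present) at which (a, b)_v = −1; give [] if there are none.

(a, b) ≡ (-964689, -26382147) mod (ℚ^×)²; places V = {2, 3, 7, 11, 17, 23, 31, 37, 41, ∞}.
(a,b)_11: α=1, u≡3; β=3, v≡8 (mod 11); (3|11)=+1, (8|11)=-1; sign (−1)^1·+1^3·-1^1 = +1.
(a,b)_41: α=1, u≡25; β=1, v≡26 (mod 41); (25|41)=+1, (26|41)=-1; sign (−1)^0·+1^1·-1^1 = -1.
(a,b)_37: α=0, u≡30; β=1, v≡26 (mod 37); (30|37)=+1, (26|37)=+1; sign (−1)^0·+1^1·+1^0 = +1.
(a,b)_23: α=1, u≡4; β=0, v≡2 (mod 23); (4|23)=+1, (2|23)=+1; sign (−1)^0·+1^0·+1^1 = +1.
(a,b)_2: α=2, β=-8; u≡7, v≡5 (mod 8); ε(u)ε(v)=1·0, αω(v)=2·1, βω(u)=-8·0; sum ≡ 0  ⇒  +1.
(a,b)_3: α=-1, u≡1; β=-1, v≡1 (mod 3); (1|3)=+1, (1|3)=+1; sign (−1)^1·+1^-1·+1^-1 = -1.
(a,b)_∞: sgn(-964689)=−, sgn(-26382147)=−, so -1.
(a,b)_31: α=1, u≡16; β=1, v≡11 (mod 31); (16|31)=+1, (11|31)=-1; sign (−1)^1·+1^1·-1^1 = +1.
(a,b)_17: α=0, u≡12; β=1, v≡11 (mod 17); (12|17)=-1, (11|17)=-1; sign (−1)^0·-1^1·-1^0 = -1.
(a,b)_7: α=0, u≡4; β=2, v≡5 (mod 7); (4|7)=+1, (5|7)=-1; sign (−1)^0·+1^2·-1^0 = +1.
|Ram(-964689, -26382147)| = 4, even; anisotropic at {3, 17, 41, ∞}.

[3, 17, 41, inf]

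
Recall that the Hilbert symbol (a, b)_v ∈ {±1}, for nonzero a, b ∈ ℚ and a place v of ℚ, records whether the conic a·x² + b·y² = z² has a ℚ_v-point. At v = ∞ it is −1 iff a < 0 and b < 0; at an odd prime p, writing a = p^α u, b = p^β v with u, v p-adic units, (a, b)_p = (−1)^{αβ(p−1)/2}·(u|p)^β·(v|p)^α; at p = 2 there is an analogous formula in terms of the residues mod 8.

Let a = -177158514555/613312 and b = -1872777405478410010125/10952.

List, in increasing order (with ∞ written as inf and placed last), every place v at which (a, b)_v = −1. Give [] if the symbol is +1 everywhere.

Mod squares: a ≡ -19285, b ≡ -214890. Check v ∈ {∞, 2, 3, 5, 7, 11, 13, 19, 29, 37, 43}.
v=2: v_2(a)=-6, v_2(b)=-3; units ≡ 3, 3 (mod 8); ε·ε+αω+βω = 1·1+-6·1+-3·1 ≡ 0  ⇒  (a,b)_2 = +1.
v=37: a=37^-2·(≡19), b=37^-2·(≡13) mod 37; (19|37)=-1, (13|37)=-1; (−1)^{-2·-2·18}·(-1)^-2·(-1)^-2 = +1.
v=11: a=11^2·(≡3), b=11^0·(≡10) mod 11; (3|11)=+1, (10|11)=-1; (−1)^{2·0·5}·(+1)^0·(-1)^2 = +1.
v=13: a=13^0·(≡11), b=13^1·(≡11) mod 13; (11|13)=-1, (11|13)=-1; (−1)^{0·1·6}·(-1)^1·(-1)^0 = -1.
v=29: a=29^1·(≡26), b=29^1·(≡27) mod 29; (26|29)=-1, (27|29)=-1; (−1)^{1·1·14}·(-1)^1·(-1)^1 = +1.
v=43: a=43^0·(≡32), b=43^2·(≡24) mod 43; (32|43)=-1, (24|43)=+1; (−1)^{0·2·21}·(-1)^2·(+1)^0 = +1.
v=3: a=3^12·(≡2), b=3^11·(≡1) mod 3; (2|3)=-1, (1|3)=+1; (−1)^{12·11·1}·(-1)^11·(+1)^12 = -1.
v=7: a=7^-1·(≡5), b=7^2·(≡5) mod 7; (5|7)=-1, (5|7)=-1; (−1)^{-1·2·3}·(-1)^2·(-1)^-1 = -1.
v=∞: -19285 < 0 and -214890 < 0  ⇒  (a,b)_∞ = -1.
v=19: a=19^1·(≡11), b=19^5·(≡15) mod 19; (11|19)=+1, (15|19)=-1; (−1)^{1·5·9}·(+1)^5·(-1)^1 = +1.
v=5: a=5^1·(≡2), b=5^3·(≡2) mod 5; (2|5)=-1, (2|5)=-1; (−1)^{1·3·2}·(-1)^3·(-1)^1 = +1.
Ram(-19285, -214890) = {3, 7, 13, ∞}; no ℚ_3-point on the conic.

[3, 7, 13, inf]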